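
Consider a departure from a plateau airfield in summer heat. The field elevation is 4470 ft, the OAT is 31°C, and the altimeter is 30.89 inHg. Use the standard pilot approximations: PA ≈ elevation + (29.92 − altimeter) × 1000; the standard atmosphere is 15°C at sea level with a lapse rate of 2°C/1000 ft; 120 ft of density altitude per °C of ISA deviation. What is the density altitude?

Pressure altitude = 4470 + (29.92 − 30.89) × 1000 = 4470 + (-970) = 3500 ft.
ISA temperature at 3500 ft = 15 − 2 × (3500/1000) = 8°C.
ISA deviation = 31 − 8 = +23°C.
Density altitude = 3500 + 120 × (23) = 6260 ft.

6260 ft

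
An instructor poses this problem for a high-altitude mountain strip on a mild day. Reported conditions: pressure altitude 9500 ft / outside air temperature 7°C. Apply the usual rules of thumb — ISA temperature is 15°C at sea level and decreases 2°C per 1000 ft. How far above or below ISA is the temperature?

ISA temperature at 9500 ft = 15 − 2 × (9500/1000) = -4°C.
Deviation = OAT − ISA = 7 − (-4) = +11°C.

ISA+11°C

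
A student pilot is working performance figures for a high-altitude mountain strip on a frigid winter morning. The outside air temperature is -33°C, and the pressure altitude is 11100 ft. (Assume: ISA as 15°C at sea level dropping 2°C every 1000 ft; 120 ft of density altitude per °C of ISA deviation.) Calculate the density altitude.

8004 ft

ISA temperature at 11100 ft = 15 − 2 × (11100/1000) = -7.2°C.
ISA deviation = -33 − (-7.2) = -25.8°C.
Density altitude = 11100 + 120 × (-25.8) = 11100 + (-3096) = 8004 ft.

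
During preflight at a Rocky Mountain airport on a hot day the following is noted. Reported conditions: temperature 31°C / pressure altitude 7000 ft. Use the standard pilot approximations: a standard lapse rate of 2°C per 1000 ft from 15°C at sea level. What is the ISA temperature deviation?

ISA+30°C

ISA temperature at 7000 ft = 15 − 2 × (7000/1000) = 1°C.
Deviation = OAT − ISA = 31 − 1 = +30°C.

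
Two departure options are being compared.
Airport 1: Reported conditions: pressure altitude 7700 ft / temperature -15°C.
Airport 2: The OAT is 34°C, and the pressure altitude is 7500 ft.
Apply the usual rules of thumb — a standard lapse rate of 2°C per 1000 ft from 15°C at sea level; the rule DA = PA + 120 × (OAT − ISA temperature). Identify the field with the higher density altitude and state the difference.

Airport 2 by 5632 ft

Airport 1: ISA temp = -0.4°C, deviation -14.6°C, DA = 7700 + 120 × (-14.6) = 5948 ft.
Airport 2: ISA temp = 0°C, deviation +34°C, DA = 7500 + 120 × 34 = 11580 ft.
Airport 2 is higher by 11580 − 5948 = 5632 ft.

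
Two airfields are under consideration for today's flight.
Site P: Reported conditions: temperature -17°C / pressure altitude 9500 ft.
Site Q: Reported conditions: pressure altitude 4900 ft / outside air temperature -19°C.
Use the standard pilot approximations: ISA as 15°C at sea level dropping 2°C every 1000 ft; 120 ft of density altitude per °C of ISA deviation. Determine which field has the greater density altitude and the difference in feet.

Site P: ISA temp = -4°C, deviation -13°C, DA = 9500 + 120 × (-13) = 7940 ft.
Site Q: ISA temp = 5.2°C, deviation -24.2°C, DA = 4900 + 120 × (-24.2) = 1996 ft.
Site P is higher by 7940 − 1996 = 5944 ft.

Site P by 5944 ft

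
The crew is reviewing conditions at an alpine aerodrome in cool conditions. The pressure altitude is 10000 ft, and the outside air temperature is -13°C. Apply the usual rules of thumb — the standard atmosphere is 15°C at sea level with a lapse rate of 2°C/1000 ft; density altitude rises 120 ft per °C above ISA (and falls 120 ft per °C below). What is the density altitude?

9040 ft

ISA temperature at 10000 ft = 15 − 2 × (10000/1000) = -5°C.
ISA deviation = -13 − (-5) = -8°C.
Density altitude = 10000 + 120 × (-8) = 10000 + (-960) = 9040 ft.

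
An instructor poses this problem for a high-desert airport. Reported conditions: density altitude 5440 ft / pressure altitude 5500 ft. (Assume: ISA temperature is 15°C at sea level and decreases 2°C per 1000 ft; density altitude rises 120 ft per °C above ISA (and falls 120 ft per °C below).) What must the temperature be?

Density altitude − pressure altitude = 5440 − 5500 = -60 ft.
At 120 ft/°C that is an ISA deviation of -60/120 = -0.5°C.
ISA temperature at 5500 ft = 15 − 2 × (5500/1000) = 4°C.
OAT = ISA + deviation = 4 + (-0.5) = 3.5°C.

3.5°C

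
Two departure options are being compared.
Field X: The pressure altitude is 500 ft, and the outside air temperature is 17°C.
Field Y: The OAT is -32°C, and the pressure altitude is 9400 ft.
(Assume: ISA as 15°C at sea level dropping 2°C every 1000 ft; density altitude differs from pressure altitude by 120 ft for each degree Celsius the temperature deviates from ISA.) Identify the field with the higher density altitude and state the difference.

Field Y by 5156 ft

Field X: ISA temp = 14°C, deviation +3°C, DA = 500 + 120 × 3 = 860 ft.
Field Y: ISA temp = -3.8°C, deviation -28.2°C, DA = 9400 + 120 × (-28.2) = 6016 ft.
Field Y is higher by 6016 − 860 = 5156 ft.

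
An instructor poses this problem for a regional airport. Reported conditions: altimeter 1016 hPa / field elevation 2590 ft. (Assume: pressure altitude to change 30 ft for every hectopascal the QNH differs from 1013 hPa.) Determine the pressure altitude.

Pressure correction = (1013 − 1016) × 30 = -90 ft.
Pressure altitude = 2590 + (-90) = 2500 ft.

2500 ft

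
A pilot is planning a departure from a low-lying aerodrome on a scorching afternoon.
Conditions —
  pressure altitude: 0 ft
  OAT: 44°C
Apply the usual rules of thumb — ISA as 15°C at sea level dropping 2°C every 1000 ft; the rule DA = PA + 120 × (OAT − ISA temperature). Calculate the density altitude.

ISA temperature at 0 ft = 15 − 2 × (0/1000) = 15°C.
ISA deviation = 44 − 15 = +29°C.
Density altitude = 0 + 120 × (29) = 0 + (+3480) = 3480 ft.

3480 ft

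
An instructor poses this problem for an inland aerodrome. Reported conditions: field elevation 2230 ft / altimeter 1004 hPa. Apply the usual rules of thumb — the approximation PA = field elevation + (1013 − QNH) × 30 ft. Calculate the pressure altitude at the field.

2500 ft

Pressure correction = (1013 − 1004) × 30 = +270 ft.
Pressure altitude = 2230 + (+270) = 2500 ft.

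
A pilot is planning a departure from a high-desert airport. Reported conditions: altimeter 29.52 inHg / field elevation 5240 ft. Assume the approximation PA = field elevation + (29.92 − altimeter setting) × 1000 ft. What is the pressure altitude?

5640 ft

Pressure correction = (29.92 − 29.52) × 1000 = +400 ft.
Pressure altitude = 5240 + (+400) = 5640 ft.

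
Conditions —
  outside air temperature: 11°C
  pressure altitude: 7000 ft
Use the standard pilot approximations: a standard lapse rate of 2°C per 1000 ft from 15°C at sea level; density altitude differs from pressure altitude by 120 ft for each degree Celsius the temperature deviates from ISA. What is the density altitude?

8200 ft

ISA temperature at 7000 ft = 15 − 2 × (7000/1000) = 1°C.
ISA deviation = 11 − 1 = +10°C.
Density altitude = 7000 + 120 × (10) = 7000 + (+1200) = 8200 ft.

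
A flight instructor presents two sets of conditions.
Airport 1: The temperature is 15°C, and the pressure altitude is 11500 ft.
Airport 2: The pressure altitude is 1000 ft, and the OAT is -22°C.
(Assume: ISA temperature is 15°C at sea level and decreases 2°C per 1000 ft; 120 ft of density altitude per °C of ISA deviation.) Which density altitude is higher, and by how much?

Airport 1 by 17460 ft

Airport 1: ISA temp = -8°C, deviation +23°C, DA = 11500 + 120 × 23 = 14260 ft.
Airport 2: ISA temp = 13°C, deviation -35°C, DA = 1000 + 120 × (-35) = -3200 ft.
Airport 1 is higher by 14260 − (-3200) = 17460 ft.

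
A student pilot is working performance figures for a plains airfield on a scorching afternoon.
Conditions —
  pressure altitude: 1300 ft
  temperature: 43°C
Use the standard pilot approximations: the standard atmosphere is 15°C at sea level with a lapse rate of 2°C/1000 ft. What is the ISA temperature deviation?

ISA temperature at 1300 ft = 15 − 2 × (1300/1000) = 12.4°C.
Deviation = OAT − ISA = 43 − 12.4 = +30.6°C.

ISA+30.6°C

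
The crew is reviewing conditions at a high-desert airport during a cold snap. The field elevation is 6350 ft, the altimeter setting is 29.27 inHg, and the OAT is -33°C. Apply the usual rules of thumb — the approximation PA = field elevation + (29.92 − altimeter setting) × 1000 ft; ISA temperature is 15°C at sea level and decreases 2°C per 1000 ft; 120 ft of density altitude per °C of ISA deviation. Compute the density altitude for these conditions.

Pressure altitude = 6350 + (29.92 − 29.27) × 1000 = 6350 + (+650) = 7000 ft.
ISA temperature at 7000 ft = 15 − 2 × (7000/1000) = 1°C.
ISA deviation = -33 − 1 = -34°C.
Density altitude = 7000 + 120 × (-34) = 2920 ft.

2920 ft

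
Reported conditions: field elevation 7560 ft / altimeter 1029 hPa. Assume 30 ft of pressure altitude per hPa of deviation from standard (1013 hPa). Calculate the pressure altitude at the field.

Pressure correction = (1013 − 1029) × 30 = -480 ft.
Pressure altitude = 7560 + (-480) = 7080 ft.

7080 ft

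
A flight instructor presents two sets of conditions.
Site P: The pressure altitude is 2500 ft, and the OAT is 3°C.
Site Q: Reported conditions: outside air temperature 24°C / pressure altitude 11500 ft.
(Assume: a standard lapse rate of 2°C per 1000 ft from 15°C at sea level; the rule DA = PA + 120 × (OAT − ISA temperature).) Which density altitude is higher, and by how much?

Site Q by 13680 ft

Site P: ISA temp = 10°C, deviation -7°C, DA = 2500 + 120 × (-7) = 1660 ft.
Site Q: ISA temp = -8°C, deviation +32°C, DA = 11500 + 120 × 32 = 15340 ft.
Site Q is higher by 15340 − 1660 = 13680 ft.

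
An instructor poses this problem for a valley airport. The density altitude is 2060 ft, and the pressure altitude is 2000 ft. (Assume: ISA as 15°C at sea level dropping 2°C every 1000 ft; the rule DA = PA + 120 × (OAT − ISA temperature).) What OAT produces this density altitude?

Density altitude − pressure altitude = 2060 − 2000 = +60 ft.
At 120 ft/°C that is an ISA deviation of 60/120 = +0.5°C.
ISA temperature at 2000 ft = 15 − 2 × (2000/1000) = 11°C.
OAT = ISA + deviation = 11 + (+0.5) = 11.5°C.

11.5°C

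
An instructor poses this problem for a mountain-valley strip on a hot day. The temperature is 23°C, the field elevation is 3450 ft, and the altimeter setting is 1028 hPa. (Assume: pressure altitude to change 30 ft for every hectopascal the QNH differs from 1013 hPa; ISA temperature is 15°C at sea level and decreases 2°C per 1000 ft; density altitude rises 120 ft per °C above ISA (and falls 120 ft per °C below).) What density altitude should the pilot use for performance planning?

Pressure altitude = 3450 + (1013 − 1028) × 30 = 3450 + (-450) = 3000 ft.
ISA temperature at 3000 ft = 15 − 2 × (3000/1000) = 9°C.
ISA deviation = 23 − 9 = +14°C.
Density altitude = 3000 + 120 × (14) = 4680 ft.

4680 ft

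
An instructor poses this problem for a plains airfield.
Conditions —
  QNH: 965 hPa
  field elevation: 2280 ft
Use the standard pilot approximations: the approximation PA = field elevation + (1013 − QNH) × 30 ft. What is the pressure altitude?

Pressure correction = (1013 − 965) × 30 = +1440 ft.
Pressure altitude = 2280 + (+1440) = 3720 ft.

3720 ft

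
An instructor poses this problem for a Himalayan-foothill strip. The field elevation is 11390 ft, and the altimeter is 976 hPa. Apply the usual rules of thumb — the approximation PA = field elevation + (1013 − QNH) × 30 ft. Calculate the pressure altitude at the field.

Pressure correction = (1013 − 976) × 30 = +1110 ft.
Pressure altitude = 11390 + (+1110) = 12500 ft.

12500 ft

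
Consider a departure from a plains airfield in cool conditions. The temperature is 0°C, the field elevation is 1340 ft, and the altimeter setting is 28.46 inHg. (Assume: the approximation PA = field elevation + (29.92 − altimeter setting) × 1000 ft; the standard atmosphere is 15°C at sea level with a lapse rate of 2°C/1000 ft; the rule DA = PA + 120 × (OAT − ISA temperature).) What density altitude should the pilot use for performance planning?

1672 ft

Pressure altitude = 1340 + (29.92 − 28.46) × 1000 = 1340 + (+1460) = 2800 ft.
ISA temperature at 2800 ft = 15 − 2 × (2800/1000) = 9.4°C.
ISA deviation = 0 − 9.4 = -9.4°C.
Density altitude = 2800 + 120 × (-9.4) = 1672 ft.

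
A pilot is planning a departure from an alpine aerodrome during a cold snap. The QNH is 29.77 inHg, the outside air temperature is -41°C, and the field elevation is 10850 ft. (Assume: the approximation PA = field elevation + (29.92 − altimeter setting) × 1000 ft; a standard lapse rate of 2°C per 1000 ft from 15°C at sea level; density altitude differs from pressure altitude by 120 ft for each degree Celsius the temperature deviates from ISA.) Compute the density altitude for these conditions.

6920 ft

Pressure altitude = 10850 + (29.92 − 29.77) × 1000 = 10850 + (+150) = 11000 ft.
ISA temperature at 11000 ft = 15 − 2 × (11000/1000) = -7°C.
ISA deviation = -41 − (-7) = -34°C.
Density altitude = 11000 + 120 × (-34) = 6920 ft.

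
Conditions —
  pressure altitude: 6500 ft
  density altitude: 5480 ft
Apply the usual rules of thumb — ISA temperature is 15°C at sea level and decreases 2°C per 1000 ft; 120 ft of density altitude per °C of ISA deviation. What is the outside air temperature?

-6.5°C

Density altitude − pressure altitude = 5480 − 6500 = -1020 ft.
At 120 ft/°C that is an ISA deviation of -1020/120 = -8.5°C.
ISA temperature at 6500 ft = 15 − 2 × (6500/1000) = 2°C.
OAT = ISA + deviation = 2 + (-8.5) = -6.5°C.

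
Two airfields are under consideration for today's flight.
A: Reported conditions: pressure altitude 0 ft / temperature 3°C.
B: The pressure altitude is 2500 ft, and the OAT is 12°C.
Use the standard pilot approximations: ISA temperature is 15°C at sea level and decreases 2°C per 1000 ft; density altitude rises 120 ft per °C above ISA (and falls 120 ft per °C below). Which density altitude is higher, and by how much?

B by 4180 ft

A: ISA temp = 15°C, deviation -12°C, DA = 0 + 120 × (-12) = -1440 ft.
B: ISA temp = 10°C, deviation +2°C, DA = 2500 + 120 × 2 = 2740 ft.
B is higher by 2740 − (-1440) = 4180 ft.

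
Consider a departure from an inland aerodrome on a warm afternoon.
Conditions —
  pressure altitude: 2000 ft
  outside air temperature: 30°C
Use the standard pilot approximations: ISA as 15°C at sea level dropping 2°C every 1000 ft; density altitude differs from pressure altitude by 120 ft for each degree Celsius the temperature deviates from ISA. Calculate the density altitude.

4280 ft

ISA temperature at 2000 ft = 15 − 2 × (2000/1000) = 11°C.
ISA deviation = 30 − 11 = +19°C.
Density altitude = 2000 + 120 × (19) = 2000 + (+2280) = 4280 ft.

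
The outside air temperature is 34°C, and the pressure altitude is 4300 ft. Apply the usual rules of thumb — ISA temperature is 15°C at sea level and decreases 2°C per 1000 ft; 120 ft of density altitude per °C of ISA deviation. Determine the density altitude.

7612 ft

ISA temperature at 4300 ft = 15 − 2 × (4300/1000) = 6.4°C.
ISA deviation = 34 − 6.4 = +27.6°C.
Density altitude = 4300 + 120 × (27.6) = 4300 + (+3312) = 7612 ft.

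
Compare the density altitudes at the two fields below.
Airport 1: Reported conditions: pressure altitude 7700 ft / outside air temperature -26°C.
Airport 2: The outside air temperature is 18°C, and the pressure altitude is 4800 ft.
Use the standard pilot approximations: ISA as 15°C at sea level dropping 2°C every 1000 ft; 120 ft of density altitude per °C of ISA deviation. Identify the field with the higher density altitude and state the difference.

Airport 1: ISA temp = -0.4°C, deviation -25.6°C, DA = 7700 + 120 × (-25.6) = 4628 ft.
Airport 2: ISA temp = 5.4°C, deviation +12.6°C, DA = 4800 + 120 × 12.6 = 6312 ft.
Airport 2 is higher by 6312 − 4628 = 1684 ft.

Airport 2 by 1684 ft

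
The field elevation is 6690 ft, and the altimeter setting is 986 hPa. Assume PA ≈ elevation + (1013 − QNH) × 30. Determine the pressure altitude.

7500 ft

Pressure correction = (1013 − 986) × 30 = +810 ft.
Pressure altitude = 6690 + (+810) = 7500 ft.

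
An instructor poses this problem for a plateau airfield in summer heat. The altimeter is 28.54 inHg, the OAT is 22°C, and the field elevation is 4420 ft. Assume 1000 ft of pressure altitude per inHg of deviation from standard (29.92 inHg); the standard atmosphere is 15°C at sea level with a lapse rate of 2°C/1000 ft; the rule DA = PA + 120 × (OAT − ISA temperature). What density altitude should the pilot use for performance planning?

Pressure altitude = 4420 + (29.92 − 28.54) × 1000 = 4420 + (+1380) = 5800 ft.
ISA temperature at 5800 ft = 15 − 2 × (5800/1000) = 3.4°C.
ISA deviation = 22 − 3.4 = +18.6°C.
Density altitude = 5800 + 120 × (18.6) = 8032 ft.

8032 ft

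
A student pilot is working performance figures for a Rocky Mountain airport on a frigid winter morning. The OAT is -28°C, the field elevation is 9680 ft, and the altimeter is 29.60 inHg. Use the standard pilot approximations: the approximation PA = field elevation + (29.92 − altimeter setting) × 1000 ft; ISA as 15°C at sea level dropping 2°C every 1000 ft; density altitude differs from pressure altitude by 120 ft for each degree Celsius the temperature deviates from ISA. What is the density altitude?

7240 ft

Pressure altitude = 9680 + (29.92 − 29.60) × 1000 = 9680 + (+320) = 10000 ft.
ISA temperature at 10000 ft = 15 − 2 × (10000/1000) = -5°C.
ISA deviation = -28 − (-5) = -23°C.
Density altitude = 10000 + 120 × (-23) = 7240 ft.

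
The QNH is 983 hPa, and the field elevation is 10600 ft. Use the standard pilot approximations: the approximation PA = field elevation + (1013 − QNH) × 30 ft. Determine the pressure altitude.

11500 ft

Pressure correction = (1013 − 983) × 30 = +900 ft.
Pressure altitude = 10600 + (+900) = 11500 ft.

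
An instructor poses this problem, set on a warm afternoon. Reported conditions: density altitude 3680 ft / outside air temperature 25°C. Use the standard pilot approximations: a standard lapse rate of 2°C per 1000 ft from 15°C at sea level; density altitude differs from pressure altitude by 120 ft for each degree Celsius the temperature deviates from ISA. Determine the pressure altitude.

2000 ft

DA = PA + 120 × (OAT − (15 − 2·PA/1000)) = PA + 120·OAT − 1800 + 0.24·PA = 1.24·PA + 120·OAT − 1800.
So 1.24·PA = 3680 − 120 × 25 + 1800 = 2480.
PA = 2480 / 1.24 = 2000 ft.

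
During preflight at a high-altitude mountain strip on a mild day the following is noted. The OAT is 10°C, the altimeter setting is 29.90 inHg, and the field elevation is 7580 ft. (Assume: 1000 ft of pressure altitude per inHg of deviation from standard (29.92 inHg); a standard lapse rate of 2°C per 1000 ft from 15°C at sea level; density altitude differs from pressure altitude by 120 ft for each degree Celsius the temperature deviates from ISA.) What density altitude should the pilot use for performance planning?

Pressure altitude = 7580 + (29.92 − 29.90) × 1000 = 7580 + (+20) = 7600 ft.
ISA temperature at 7600 ft = 15 − 2 × (7600/1000) = -0.2°C.
ISA deviation = 10 − (-0.2) = +10.2°C.
Density altitude = 7600 + 120 × (10.2) = 8824 ft.

8824 ft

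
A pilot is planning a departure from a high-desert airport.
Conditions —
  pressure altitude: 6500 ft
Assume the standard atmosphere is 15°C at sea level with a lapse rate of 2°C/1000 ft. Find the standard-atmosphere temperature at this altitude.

ISA temperature = 15 − 2 × (6500/1000) = 15 − 13 = 2°C.

2°C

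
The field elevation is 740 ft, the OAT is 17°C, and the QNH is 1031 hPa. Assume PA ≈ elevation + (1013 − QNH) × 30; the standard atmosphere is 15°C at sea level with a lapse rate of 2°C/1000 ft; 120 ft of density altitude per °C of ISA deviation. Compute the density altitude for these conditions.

488 ft

Pressure altitude = 740 + (1013 − 1031) × 30 = 740 + (-540) = 200 ft.
ISA temperature at 200 ft = 15 − 2 × (200/1000) = 14.6°C.
ISA deviation = 17 − 14.6 = +2.4°C.
Density altitude = 200 + 120 × (2.4) = 488 ft.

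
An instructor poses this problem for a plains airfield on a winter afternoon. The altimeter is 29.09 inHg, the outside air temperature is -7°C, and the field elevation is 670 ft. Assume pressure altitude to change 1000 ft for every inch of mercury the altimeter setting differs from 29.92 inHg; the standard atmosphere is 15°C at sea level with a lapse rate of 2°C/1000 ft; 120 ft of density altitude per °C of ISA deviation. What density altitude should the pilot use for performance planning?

Pressure altitude = 670 + (29.92 − 29.09) × 1000 = 670 + (+830) = 1500 ft.
ISA temperature at 1500 ft = 15 − 2 × (1500/1000) = 12°C.
ISA deviation = -7 − 12 = -19°C.
Density altitude = 1500 + 120 × (-19) = -780 ft.

-780 ft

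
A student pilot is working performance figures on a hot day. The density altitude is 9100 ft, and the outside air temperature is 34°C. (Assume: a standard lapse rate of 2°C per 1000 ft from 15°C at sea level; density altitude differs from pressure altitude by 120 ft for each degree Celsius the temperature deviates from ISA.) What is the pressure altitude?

DA = PA + 120 × (OAT − (15 − 2·PA/1000)) = PA + 120·OAT − 1800 + 0.24·PA = 1.24·PA + 120·OAT − 1800.
So 1.24·PA = 9100 − 120 × 34 + 1800 = 6820.
PA = 6820 / 1.24 = 5500 ft.

5500 ft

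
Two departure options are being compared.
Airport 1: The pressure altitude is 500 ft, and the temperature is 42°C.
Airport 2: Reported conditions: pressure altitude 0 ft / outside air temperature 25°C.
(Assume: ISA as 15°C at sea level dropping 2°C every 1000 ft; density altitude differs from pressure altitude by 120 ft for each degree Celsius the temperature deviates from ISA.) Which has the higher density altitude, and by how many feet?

Airport 1: ISA temp = 14°C, deviation +28°C, DA = 500 + 120 × 28 = 3860 ft.
Airport 2: ISA temp = 15°C, deviation +10°C, DA = 0 + 120 × 10 = 1200 ft.
Airport 1 is higher by 3860 − 1200 = 2660 ft.

Airport 1 by 2660 ft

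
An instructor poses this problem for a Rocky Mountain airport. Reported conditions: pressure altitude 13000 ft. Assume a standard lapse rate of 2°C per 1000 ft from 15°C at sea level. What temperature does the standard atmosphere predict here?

-11°C

ISA temperature = 15 − 2 × (13000/1000) = 15 − 26 = -11°C.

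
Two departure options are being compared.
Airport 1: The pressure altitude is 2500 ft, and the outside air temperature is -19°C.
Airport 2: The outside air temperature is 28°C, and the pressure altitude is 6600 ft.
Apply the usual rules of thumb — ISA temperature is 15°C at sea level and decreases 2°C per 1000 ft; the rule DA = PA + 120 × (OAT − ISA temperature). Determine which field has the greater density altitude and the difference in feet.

Airport 1: ISA temp = 10°C, deviation -29°C, DA = 2500 + 120 × (-29) = -980 ft.
Airport 2: ISA temp = 1.8°C, deviation +26.2°C, DA = 6600 + 120 × 26.2 = 9744 ft.
Airport 2 is higher by 9744 − (-980) = 10724 ft.

Airport 2 by 10724 ft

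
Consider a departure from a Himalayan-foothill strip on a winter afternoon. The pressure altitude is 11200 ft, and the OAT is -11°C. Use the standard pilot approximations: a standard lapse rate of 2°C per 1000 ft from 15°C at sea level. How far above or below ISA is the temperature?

ISA-3.6°C

ISA temperature at 11200 ft = 15 − 2 × (11200/1000) = -7.4°C.
Deviation = OAT − ISA = -11 − (-7.4) = -3.6°C.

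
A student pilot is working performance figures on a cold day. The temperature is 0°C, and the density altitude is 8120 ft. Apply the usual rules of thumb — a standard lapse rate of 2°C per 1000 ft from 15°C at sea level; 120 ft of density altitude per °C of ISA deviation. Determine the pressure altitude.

DA = PA + 120 × (OAT − (15 − 2·PA/1000)) = PA + 120·OAT − 1800 + 0.24·PA = 1.24·PA + 120·OAT − 1800.
So 1.24·PA = 8120 − 120 × 0 + 1800 = 9920.
PA = 9920 / 1.24 = 8000 ft.

8000 ft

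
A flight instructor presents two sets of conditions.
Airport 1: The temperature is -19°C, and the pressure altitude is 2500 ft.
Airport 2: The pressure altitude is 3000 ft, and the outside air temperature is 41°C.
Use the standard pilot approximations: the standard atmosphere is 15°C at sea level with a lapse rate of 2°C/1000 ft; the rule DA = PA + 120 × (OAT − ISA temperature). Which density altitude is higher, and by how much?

Airport 2 by 7820 ft

Airport 1: ISA temp = 10°C, deviation -29°C, DA = 2500 + 120 × (-29) = -980 ft.
Airport 2: ISA temp = 9°C, deviation +32°C, DA = 3000 + 120 × 32 = 6840 ft.
Airport 2 is higher by 6840 − (-980) = 7820 ft.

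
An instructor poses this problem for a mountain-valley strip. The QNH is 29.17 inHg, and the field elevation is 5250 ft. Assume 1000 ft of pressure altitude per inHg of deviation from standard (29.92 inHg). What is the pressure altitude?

Pressure correction = (29.92 − 29.17) × 1000 = +750 ft.
Pressure altitude = 5250 + (+750) = 6000 ft.

6000 ft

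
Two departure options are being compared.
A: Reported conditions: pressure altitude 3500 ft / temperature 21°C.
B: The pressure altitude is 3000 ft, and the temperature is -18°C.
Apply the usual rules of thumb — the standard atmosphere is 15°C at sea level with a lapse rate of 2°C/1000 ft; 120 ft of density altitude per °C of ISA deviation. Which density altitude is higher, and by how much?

A: ISA temp = 8°C, deviation +13°C, DA = 3500 + 120 × 13 = 5060 ft.
B: ISA temp = 9°C, deviation -27°C, DA = 3000 + 120 × (-27) = -240 ft.
A is higher by 5060 − (-240) = 5300 ft.

A by 5300 ft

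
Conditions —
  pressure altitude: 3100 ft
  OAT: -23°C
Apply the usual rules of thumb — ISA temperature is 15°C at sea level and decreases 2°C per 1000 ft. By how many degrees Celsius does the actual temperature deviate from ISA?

ISA temperature at 3100 ft = 15 − 2 × (3100/1000) = 8.8°C.
Deviation = OAT − ISA = -23 − 8.8 = -31.8°C.

ISA-31.8°C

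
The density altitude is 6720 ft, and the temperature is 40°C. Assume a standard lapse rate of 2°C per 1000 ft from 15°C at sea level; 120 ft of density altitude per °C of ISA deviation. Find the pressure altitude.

3000 ft

DA = PA + 120 × (OAT − (15 − 2·PA/1000)) = PA + 120·OAT − 1800 + 0.24·PA = 1.24·PA + 120·OAT − 1800.
So 1.24·PA = 6720 − 120 × 40 + 1800 = 3720.
PA = 3720 / 1.24 = 3000 ft.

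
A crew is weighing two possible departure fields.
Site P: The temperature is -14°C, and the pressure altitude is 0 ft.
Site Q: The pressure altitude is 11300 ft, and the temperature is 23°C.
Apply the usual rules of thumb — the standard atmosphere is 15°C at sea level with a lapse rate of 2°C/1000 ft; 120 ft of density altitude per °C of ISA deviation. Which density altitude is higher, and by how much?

Site Q by 18452 ft

Site P: ISA temp = 15°C, deviation -29°C, DA = 0 + 120 × (-29) = -3480 ft.
Site Q: ISA temp = -7.6°C, deviation +30.6°C, DA = 11300 + 120 × 30.6 = 14972 ft.
Site Q is higher by 14972 − (-3480) = 18452 ft.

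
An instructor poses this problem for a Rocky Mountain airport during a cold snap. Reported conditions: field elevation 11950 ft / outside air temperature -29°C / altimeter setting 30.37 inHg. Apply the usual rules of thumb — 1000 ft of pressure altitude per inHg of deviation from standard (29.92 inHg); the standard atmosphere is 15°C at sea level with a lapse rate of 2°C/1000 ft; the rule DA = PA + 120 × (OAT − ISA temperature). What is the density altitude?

8980 ft

Pressure altitude = 11950 + (29.92 − 30.37) × 1000 = 11950 + (-450) = 11500 ft.
ISA temperature at 11500 ft = 15 − 2 × (11500/1000) = -8°C.
ISA deviation = -29 − (-8) = -21°C.
Density altitude = 11500 + 120 × (-21) = 8980 ft.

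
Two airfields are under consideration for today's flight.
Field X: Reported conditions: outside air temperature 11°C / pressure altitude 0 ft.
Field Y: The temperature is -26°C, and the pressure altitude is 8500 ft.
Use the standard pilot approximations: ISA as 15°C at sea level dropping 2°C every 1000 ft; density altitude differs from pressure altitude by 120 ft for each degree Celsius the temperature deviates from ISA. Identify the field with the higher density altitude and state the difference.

Field Y by 6100 ft

Field X: ISA temp = 15°C, deviation -4°C, DA = 0 + 120 × (-4) = -480 ft.
Field Y: ISA temp = -2°C, deviation -24°C, DA = 8500 + 120 × (-24) = 5620 ft.
Field Y is higher by 5620 − (-480) = 6100 ft.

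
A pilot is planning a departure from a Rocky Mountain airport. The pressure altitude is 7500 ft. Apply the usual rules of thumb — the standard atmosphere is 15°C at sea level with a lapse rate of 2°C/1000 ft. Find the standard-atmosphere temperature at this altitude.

ISA temperature = 15 − 2 × (7500/1000) = 15 − 15 = 0°C.

0°C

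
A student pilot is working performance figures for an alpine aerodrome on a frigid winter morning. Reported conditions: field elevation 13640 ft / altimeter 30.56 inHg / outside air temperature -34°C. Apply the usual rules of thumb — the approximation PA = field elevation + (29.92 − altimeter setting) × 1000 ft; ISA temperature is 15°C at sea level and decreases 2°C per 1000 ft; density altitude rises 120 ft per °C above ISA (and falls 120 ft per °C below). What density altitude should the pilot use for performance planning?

10240 ft

Pressure altitude = 13640 + (29.92 − 30.56) × 1000 = 13640 + (-640) = 13000 ft.
ISA temperature at 13000 ft = 15 − 2 × (13000/1000) = -11°C.
ISA deviation = -34 − (-11) = -23°C.
Density altitude = 13000 + 120 × (-23) = 10240 ft.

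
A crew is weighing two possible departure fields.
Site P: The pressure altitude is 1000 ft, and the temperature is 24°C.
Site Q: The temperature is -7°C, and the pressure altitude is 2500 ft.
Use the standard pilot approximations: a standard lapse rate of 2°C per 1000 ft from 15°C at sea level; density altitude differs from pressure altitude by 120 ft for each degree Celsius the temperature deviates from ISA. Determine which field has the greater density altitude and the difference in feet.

Site P: ISA temp = 13°C, deviation +11°C, DA = 1000 + 120 × 11 = 2320 ft.
Site Q: ISA temp = 10°C, deviation -17°C, DA = 2500 + 120 × (-17) = 460 ft.
Site P is higher by 2320 − 460 = 1860 ft.

Site P by 1860 ft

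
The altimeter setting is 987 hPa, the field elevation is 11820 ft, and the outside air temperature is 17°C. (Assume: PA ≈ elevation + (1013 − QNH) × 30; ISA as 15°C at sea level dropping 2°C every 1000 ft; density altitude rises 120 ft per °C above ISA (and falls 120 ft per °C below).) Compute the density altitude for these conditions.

Pressure altitude = 11820 + (1013 − 987) × 30 = 11820 + (+780) = 12600 ft.
ISA temperature at 12600 ft = 15 − 2 × (12600/1000) = -10.2°C.
ISA deviation = 17 − (-10.2) = +27.2°C.
Density altitude = 12600 + 120 × (27.2) = 15864 ft.

15864 ft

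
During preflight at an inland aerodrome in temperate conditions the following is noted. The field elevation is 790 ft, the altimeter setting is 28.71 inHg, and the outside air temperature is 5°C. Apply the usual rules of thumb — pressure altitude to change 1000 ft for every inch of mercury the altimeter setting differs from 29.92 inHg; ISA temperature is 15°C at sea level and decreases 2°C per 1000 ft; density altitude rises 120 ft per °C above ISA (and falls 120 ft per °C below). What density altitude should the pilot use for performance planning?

Pressure altitude = 790 + (29.92 − 28.71) × 1000 = 790 + (+1210) = 2000 ft.
ISA temperature at 2000 ft = 15 − 2 × (2000/1000) = 11°C.
ISA deviation = 5 − 11 = -6°C.
Density altitude = 2000 + 120 × (-6) = 1280 ft.

1280 ft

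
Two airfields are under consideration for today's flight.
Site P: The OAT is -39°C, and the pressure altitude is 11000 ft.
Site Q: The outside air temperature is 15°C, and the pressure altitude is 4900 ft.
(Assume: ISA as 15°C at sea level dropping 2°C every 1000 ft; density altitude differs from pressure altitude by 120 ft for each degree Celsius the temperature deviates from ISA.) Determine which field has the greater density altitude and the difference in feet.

Site P: ISA temp = -7°C, deviation -32°C, DA = 11000 + 120 × (-32) = 7160 ft.
Site Q: ISA temp = 5.2°C, deviation +9.8°C, DA = 4900 + 120 × 9.8 = 6076 ft.
Site P is higher by 7160 − 6076 = 1084 ft.

Site P by 1084 ft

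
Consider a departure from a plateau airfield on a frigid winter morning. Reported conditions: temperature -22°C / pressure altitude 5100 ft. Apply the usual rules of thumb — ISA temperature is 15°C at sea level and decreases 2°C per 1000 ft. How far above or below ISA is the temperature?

ISA temperature at 5100 ft = 15 − 2 × (5100/1000) = 4.8°C.
Deviation = OAT − ISA = -22 − 4.8 = -26.8°C.

ISA-26.8°C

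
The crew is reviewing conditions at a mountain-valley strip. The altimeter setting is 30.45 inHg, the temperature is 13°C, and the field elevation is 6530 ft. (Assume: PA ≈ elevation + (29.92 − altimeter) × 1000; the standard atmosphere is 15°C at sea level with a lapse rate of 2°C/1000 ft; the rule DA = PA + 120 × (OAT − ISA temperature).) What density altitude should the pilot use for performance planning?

7200 ft

Pressure altitude = 6530 + (29.92 − 30.45) × 1000 = 6530 + (-530) = 6000 ft.
ISA temperature at 6000 ft = 15 − 2 × (6000/1000) = 3°C.
ISA deviation = 13 − 3 = +10°C.
Density altitude = 6000 + 120 × (10) = 7200 ft.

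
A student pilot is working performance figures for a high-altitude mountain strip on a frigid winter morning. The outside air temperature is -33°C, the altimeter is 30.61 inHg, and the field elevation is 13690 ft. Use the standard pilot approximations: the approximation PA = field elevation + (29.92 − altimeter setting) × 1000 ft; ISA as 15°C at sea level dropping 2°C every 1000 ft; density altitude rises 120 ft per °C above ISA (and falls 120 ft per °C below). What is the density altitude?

Pressure altitude = 13690 + (29.92 − 30.61) × 1000 = 13690 + (-690) = 13000 ft.
ISA temperature at 13000 ft = 15 − 2 × (13000/1000) = -11°C.
ISA deviation = -33 − (-11) = -22°C.
Density altitude = 13000 + 120 × (-22) = 10360 ft.

10360 ft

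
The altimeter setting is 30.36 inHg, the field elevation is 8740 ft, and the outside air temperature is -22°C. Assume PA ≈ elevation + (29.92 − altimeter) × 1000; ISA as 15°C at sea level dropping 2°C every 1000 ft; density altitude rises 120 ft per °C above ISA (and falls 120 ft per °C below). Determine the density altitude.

Pressure altitude = 8740 + (29.92 − 30.36) × 1000 = 8740 + (-440) = 8300 ft.
ISA temperature at 8300 ft = 15 − 2 × (8300/1000) = -1.6°C.
ISA deviation = -22 − (-1.6) = -20.4°C.
Density altitude = 8300 + 120 × (-20.4) = 5852 ft.

5852 ft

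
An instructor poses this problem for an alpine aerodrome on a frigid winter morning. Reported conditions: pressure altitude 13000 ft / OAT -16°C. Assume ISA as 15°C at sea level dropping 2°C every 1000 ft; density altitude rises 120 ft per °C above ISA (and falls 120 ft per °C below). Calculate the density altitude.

12400 ft

ISA temperature at 13000 ft = 15 − 2 × (13000/1000) = -11°C.
ISA deviation = -16 − (-11) = -5°C.
Density altitude = 13000 + 120 × (-5) = 13000 + (-600) = 12400 ft.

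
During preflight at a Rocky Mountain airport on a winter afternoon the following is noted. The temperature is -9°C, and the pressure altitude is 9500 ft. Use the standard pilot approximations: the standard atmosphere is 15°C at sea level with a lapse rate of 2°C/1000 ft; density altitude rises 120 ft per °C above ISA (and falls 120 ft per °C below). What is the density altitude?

ISA temperature at 9500 ft = 15 − 2 × (9500/1000) = -4°C.
ISA deviation = -9 − (-4) = -5°C.
Density altitude = 9500 + 120 × (-5) = 9500 + (-600) = 8900 ft.

8900 ft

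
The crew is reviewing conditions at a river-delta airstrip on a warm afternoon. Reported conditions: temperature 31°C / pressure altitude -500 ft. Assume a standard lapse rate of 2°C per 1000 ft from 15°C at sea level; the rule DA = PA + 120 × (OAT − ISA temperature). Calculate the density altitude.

1300 ft

ISA temperature at -500 ft = 15 − 2 × (-500/1000) = 16°C.
ISA deviation = 31 − 16 = +15°C.
Density altitude = -500 + 120 × (15) = -500 + (+1800) = 1300 ft.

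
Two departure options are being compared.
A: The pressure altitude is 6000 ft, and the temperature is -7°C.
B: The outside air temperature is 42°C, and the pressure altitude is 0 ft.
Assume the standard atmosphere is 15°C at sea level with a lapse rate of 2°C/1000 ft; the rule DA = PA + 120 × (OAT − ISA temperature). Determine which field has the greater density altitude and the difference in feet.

A: ISA temp = 3°C, deviation -10°C, DA = 6000 + 120 × (-10) = 4800 ft.
B: ISA temp = 15°C, deviation +27°C, DA = 0 + 120 × 27 = 3240 ft.
A is higher by 4800 − 3240 = 1560 ft.

A by 1560 ft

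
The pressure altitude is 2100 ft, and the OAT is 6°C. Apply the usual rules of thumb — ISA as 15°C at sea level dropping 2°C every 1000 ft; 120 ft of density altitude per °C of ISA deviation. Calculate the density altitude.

1524 ft

ISA temperature at 2100 ft = 15 − 2 × (2100/1000) = 10.8°C.
ISA deviation = 6 − 10.8 = -4.8°C.
Density altitude = 2100 + 120 × (-4.8) = 2100 + (-576) = 1524 ft.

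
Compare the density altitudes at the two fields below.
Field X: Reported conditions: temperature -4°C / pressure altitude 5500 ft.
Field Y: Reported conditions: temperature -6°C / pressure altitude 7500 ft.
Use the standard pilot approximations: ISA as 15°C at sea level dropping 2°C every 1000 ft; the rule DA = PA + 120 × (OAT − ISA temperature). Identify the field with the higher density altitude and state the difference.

Field X: ISA temp = 4°C, deviation -8°C, DA = 5500 + 120 × (-8) = 4540 ft.
Field Y: ISA temp = 0°C, deviation -6°C, DA = 7500 + 120 × (-6) = 6780 ft.
Field Y is higher by 6780 − 4540 = 2240 ft.

Field Y by 2240 ft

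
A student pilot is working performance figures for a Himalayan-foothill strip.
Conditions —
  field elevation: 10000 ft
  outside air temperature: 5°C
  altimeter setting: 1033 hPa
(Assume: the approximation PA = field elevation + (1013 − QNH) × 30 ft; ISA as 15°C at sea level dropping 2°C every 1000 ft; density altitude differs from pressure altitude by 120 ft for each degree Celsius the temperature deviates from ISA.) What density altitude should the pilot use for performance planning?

Pressure altitude = 10000 + (1013 − 1033) × 30 = 10000 + (-600) = 9400 ft.
ISA temperature at 9400 ft = 15 − 2 × (9400/1000) = -3.8°C.
ISA deviation = 5 − (-3.8) = +8.8°C.
Density altitude = 9400 + 120 × (8.8) = 10456 ft.

10456 ft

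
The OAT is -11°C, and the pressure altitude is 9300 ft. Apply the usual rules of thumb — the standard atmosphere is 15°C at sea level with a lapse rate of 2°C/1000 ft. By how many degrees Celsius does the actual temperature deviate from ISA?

ISA temperature at 9300 ft = 15 − 2 × (9300/1000) = -3.6°C.
Deviation = OAT − ISA = -11 − (-3.6) = -7.4°C.

ISA-7.4°C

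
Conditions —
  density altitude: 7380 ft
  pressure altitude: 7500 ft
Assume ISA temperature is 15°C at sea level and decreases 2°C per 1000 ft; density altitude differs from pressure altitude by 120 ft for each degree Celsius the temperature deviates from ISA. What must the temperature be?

Density altitude − pressure altitude = 7380 − 7500 = -120 ft.
At 120 ft/°C that is an ISA deviation of -120/120 = -1°C.
ISA temperature at 7500 ft = 15 − 2 × (7500/1000) = 0°C.
OAT = ISA + deviation = 0 + (-1) = -1°C.

-1°C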